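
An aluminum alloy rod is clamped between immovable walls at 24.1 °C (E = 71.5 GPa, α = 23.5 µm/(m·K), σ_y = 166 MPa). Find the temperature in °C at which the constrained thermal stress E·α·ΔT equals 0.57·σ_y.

80.4 °C

E·α·ΔT = 94.62 MPa ⇒ ΔT = 94.62 / (71.50×10³ × 23.5×10⁻⁶) = 56.31 K.
T = 24.1 + 56.31 = 80.41 °C.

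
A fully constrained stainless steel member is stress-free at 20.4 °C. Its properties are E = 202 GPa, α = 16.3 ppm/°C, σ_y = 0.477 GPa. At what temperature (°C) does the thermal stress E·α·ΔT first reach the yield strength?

165 °C

σ_y = 0.477 GPa = 477.0 MPa.
E·α·ΔT = 477.0 MPa ⇒ ΔT = 477.0 / (202.0×10³ × 16.3×10⁻⁶) = 144.9 K.
T = 20.4 + 144.9 = 165.3 °C.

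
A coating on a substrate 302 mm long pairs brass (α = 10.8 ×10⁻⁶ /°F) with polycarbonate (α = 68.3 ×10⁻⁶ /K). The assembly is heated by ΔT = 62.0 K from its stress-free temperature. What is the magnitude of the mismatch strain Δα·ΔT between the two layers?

brass: α = 10.8×10⁻⁶/°F × 9/5 = 19.4×10⁻⁶/K.
Δα = |19.4 − 68.3|×10⁻⁶/K = 48.9×10⁻⁶/K.
Mismatch strain = Δα·ΔT = 48.9×10⁻⁶ × 62.0 = 3.03×10⁻³.

3.03×10⁻³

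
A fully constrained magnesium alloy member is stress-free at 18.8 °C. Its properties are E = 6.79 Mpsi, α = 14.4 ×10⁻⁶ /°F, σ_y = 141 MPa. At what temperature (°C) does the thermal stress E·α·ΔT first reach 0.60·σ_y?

E = 6.79 Mpsi = 46.82 GPa.
α = 14.4×10⁻⁶/°F × 9/5 = 25.9×10⁻⁶/K.
E·α·ΔT = 84.60 MPa ⇒ ΔT = 84.60 / (46.82×10³ × 25.9×10⁻⁶) = 69.72 K.
T = 18.8 + 69.72 = 88.52 °C.

88.5 °C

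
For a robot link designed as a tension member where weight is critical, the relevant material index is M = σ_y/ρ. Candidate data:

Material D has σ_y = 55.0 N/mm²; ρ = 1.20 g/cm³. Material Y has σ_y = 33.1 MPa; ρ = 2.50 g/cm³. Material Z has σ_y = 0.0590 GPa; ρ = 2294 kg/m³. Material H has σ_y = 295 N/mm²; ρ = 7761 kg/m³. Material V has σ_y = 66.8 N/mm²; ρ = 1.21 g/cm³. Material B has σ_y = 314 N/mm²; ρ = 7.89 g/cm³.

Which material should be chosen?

material V

Normalizing units and computing the index:
  material D: σ_y = 55.00 MPa, ρ = 1200 kg/m³
  material Y: σ_y = 33.10 MPa, ρ = 2500 kg/m³
  material Z: σ_y = 59.00 MPa, ρ = 2294 kg/m³
  material H: σ_y = 295.0 MPa, ρ = 7761 kg/m³
  material V: σ_y = 66.80 MPa, ρ = 1210 kg/m³
  material B: σ_y = 314.0 MPa, ρ = 7890 kg/m³
  material V: M = 55.2 kN·m/kg
  material D: M = 45.8 kN·m/kg
  material B: M = 39.8 kN·m/kg
  material H: M = 38.0 kN·m/kg
  material Z: M = 25.7 kN·m/kg
  material Y: M = 13.2 kN·m/kg
Material V has the largest M.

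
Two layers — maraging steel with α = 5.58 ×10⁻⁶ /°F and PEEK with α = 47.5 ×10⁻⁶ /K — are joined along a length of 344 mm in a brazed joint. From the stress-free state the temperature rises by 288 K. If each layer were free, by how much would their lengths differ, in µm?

maraging steel: α = 5.58×10⁻⁶/°F × 9/5 = 10.0×10⁻⁶/K.
Δα = |10.0 − 47.5|×10⁻⁶/K = 37.5×10⁻⁶/K.
ΔL_mismatch = Δα·L·ΔT = 37.5×10⁻⁶ × 344.0 mm × 288.0 K = 3710 µm.

3710 µm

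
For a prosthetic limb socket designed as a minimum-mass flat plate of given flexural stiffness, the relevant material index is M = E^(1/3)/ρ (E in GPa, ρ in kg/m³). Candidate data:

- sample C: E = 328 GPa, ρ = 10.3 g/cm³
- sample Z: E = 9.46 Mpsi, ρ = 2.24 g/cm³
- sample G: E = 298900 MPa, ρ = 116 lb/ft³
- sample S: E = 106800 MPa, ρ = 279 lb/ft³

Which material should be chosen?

Convert each candidate to consistent units, then evaluate M:
  sample C: E = 328.0 GPa, ρ = 10300 kg/m³
  sample Z: E = 65.22 GPa, ρ = 2240 kg/m³
  sample G: E = 298.9 GPa, ρ = 1858 kg/m³
  sample S: E = 106.8 GPa, ρ = 4469 kg/m³
  sample G: M = 3.60×10⁻³
  sample Z: M = 1.80×10⁻³
  sample S: M = 1.06×10⁻³
  sample C: M = 0.670×10⁻³
The maximum is for sample G.

sample G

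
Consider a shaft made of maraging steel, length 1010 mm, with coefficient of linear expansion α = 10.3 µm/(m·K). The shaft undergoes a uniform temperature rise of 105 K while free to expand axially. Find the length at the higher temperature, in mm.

ΔL = α·L₀·ΔT = 10.3×10⁻⁶ × 1010 mm × 105.0 K = 1.09 mm.
L = L₀ + ΔL = 1010 + 1.09 = 1011.1 mm.

1011.1 mm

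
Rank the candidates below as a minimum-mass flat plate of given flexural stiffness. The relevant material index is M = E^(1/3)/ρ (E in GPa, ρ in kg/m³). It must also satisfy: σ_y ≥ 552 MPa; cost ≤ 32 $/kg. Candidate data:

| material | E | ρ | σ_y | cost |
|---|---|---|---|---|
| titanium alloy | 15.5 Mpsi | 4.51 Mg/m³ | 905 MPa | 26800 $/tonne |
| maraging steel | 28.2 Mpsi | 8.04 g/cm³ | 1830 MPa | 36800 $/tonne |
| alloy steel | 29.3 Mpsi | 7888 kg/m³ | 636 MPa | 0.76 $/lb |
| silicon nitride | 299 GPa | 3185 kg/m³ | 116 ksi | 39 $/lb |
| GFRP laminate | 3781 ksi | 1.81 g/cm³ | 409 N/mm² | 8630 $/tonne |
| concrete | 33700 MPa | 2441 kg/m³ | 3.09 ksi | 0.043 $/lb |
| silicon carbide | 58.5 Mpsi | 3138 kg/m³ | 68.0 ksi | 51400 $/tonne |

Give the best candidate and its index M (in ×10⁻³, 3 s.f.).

titanium alloy, M = 1.05×10⁻³

Screen on constraints: σ_y ≥ 552 MPa; cost ≤ 32 $/kg. Survivors: titanium alloy, alloy steel.
Normalizing units and computing the index:
  titanium alloy: E = 106.9 GPa, ρ = 4510 kg/m³
  alloy steel: E = 202.0 GPa, ρ = 7888 kg/m³
  titanium alloy: M = 1.05×10⁻³
  alloy steel: M = 0.744×10⁻³
Titanium alloy has the largest M.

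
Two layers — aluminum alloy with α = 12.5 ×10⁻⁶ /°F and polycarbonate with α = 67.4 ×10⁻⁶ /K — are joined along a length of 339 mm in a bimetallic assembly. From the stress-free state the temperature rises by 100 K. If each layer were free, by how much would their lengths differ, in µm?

1520 µm

aluminum alloy: α = 12.5×10⁻⁶/°F × 9/5 = 22.5×10⁻⁶/K.
Δα = |22.5 − 67.4|×10⁻⁶/K = 44.9×10⁻⁶/K.
ΔL_mismatch = Δα·L·ΔT = 44.9×10⁻⁶ × 339.0 mm × 100.0 K = 1520 µm.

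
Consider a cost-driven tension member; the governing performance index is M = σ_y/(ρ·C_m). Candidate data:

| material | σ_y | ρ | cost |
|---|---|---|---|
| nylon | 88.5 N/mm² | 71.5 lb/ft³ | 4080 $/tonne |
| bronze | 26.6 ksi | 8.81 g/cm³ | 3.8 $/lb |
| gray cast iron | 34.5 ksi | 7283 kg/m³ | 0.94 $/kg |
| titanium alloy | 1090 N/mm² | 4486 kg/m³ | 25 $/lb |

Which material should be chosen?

Putting every candidate on a common basis:
  nylon: σ_y = 88.50 MPa, ρ = 1145 kg/m³, cost = 4.080 $/kg
  bronze: σ_y = 183.4 MPa, ρ = 8810 kg/m³, cost = 8.377 $/kg
  gray cast iron: σ_y = 237.9 MPa, ρ = 7283 kg/m³, cost = 0.9400 $/kg
  titanium alloy: σ_y = 1090 MPa, ρ = 4486 kg/m³, cost = 55.11 $/kg
  gray cast iron: M = 34.7 kN·m per $
  nylon: M = 18.9 kN·m per $
  titanium alloy: M = 4.41 kN·m per $
  bronze: M = 2.48 kN·m per $
The maximum is for gray cast iron.

gray cast iron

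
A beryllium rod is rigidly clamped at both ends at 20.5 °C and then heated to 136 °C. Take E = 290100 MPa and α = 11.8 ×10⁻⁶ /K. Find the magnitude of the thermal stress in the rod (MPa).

E = 290100 MPa = 290.1 GPa.
ΔT = 115.5 K. Constrained thermal stress σ = E·α·ΔT = 290.1×10³ MPa × 11.8×10⁻⁶ × 115.5 = 395 MPa (compressive).

395 MPa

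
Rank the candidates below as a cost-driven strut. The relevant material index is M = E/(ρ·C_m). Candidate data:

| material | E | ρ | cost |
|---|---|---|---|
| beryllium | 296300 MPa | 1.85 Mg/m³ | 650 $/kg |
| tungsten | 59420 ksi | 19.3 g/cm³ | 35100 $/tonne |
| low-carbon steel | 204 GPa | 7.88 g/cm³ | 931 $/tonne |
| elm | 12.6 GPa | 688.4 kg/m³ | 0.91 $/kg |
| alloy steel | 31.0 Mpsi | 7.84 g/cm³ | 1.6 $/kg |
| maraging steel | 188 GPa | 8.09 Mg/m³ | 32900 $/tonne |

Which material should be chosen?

low-carbon steel

Putting every candidate on a common basis:
  beryllium: E = 296.3 GPa, ρ = 1850 kg/m³, cost = 650.0 $/kg
  tungsten: E = 409.7 GPa, ρ = 19300 kg/m³, cost = 35.10 $/kg
  low-carbon steel: E = 204.0 GPa, ρ = 7880 kg/m³, cost = 0.9310 $/kg
  elm: E = 12.60 GPa, ρ = 688.4 kg/m³, cost = 0.9100 $/kg
  alloy steel: E = 213.7 GPa, ρ = 7840 kg/m³, cost = 1.600 $/kg
  maraging steel: E = 188.0 GPa, ρ = 8090 kg/m³, cost = 32.90 $/kg
  low-carbon steel: M = 27.8 MN·m per $
  elm: M = 20.1 MN·m per $
  alloy steel: M = 17.0 MN·m per $
  maraging steel: M = 0.706 MN·m per $
  tungsten: M = 0.605 MN·m per $
  beryllium: M = 0.246 MN·m per $
Highest index: low-carbon steel.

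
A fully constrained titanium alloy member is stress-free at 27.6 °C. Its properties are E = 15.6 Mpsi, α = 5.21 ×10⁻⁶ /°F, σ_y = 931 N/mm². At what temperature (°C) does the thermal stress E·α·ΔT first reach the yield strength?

951 °C

E = 15.6 Mpsi = 107.6 GPa.
α = 5.21×10⁻⁶/°F × 9/5 = 9.38×10⁻⁶/K.
σ_y = 931 N/mm² = 931.0 MPa.
E·α·ΔT = 931.0 MPa ⇒ ΔT = 931.0 / (107.6×10³ × 9.38×10⁻⁶) = 923.0 K.
T = 27.6 + 923.0 = 950.6 °C.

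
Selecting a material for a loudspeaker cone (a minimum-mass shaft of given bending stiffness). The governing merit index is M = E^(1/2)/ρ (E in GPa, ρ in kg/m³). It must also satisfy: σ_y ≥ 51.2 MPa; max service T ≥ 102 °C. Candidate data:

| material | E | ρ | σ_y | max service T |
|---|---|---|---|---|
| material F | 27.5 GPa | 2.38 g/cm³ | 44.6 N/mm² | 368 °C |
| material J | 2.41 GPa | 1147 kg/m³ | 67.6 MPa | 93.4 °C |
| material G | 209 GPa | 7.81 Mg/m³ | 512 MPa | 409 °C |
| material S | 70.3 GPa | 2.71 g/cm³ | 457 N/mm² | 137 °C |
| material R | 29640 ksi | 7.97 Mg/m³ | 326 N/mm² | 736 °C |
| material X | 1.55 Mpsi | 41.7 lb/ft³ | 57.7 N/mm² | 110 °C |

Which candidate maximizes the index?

material X

Screen on constraints: σ_y ≥ 51.2 MPa; max service T ≥ 102 °C. Survivors: material G, material S, material R, material X.
Putting every candidate on a common basis:
  material G: E = 209.0 GPa, ρ = 7810 kg/m³
  material S: E = 70.30 GPa, ρ = 2710 kg/m³
  material R: E = 204.4 GPa, ρ = 7970 kg/m³
  material X: E = 10.69 GPa, ρ = 668.0 kg/m³
  material X: M = 4.89×10⁻³
  material S: M = 3.09×10⁻³
  material G: M = 1.85×10⁻³
  material R: M = 1.79×10⁻³
The maximum is for material X.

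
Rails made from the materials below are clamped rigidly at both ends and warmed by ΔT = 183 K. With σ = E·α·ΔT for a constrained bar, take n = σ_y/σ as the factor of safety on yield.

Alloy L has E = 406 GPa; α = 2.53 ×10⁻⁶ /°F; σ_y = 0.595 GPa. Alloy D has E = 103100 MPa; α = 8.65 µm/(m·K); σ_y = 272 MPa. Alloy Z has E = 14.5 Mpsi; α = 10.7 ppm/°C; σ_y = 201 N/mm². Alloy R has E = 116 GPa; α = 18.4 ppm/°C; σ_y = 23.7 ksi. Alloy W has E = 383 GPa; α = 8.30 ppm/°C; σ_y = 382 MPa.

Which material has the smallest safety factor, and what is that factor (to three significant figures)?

alloy R, n = 0.418

In consistent units (E in GPa, α in ×10⁻⁶/K, σ_y in MPa):
  alloy L: E = 406.0, α = 4.55, σ_y = 595.0 → σ = 338 MPa, n = 1.76
  alloy D: E = 103.1, α = 8.65, σ_y = 272.0 → σ = 163 MPa, n = 1.67
  alloy Z: E = 99.97, α = 10.7, σ_y = 201.0 → σ = 196 MPa, n = 1.03
  alloy R: E = 116.0, α = 18.4, σ_y = 163.4 → σ = 391 MPa, n = 0.418
  alloy W: E = 383.0, α = 8.30, σ_y = 382.0 → σ = 582 MPa, n = 0.657
The minimum is alloy R at n = 0.418.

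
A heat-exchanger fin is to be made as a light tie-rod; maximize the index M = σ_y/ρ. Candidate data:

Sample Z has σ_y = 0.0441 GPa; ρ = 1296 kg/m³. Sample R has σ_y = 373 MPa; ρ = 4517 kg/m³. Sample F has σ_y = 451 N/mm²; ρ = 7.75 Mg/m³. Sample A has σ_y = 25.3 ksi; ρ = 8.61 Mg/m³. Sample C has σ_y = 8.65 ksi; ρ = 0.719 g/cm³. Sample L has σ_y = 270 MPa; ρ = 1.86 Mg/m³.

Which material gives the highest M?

sample L

Normalizing units and computing the index:
  sample Z: σ_y = 44.10 MPa, ρ = 1296 kg/m³
  sample R: σ_y = 373.0 MPa, ρ = 4517 kg/m³
  sample F: σ_y = 451.0 MPa, ρ = 7750 kg/m³
  sample A: σ_y = 174.4 MPa, ρ = 8610 kg/m³
  sample C: σ_y = 59.64 MPa, ρ = 719.0 kg/m³
  sample L: σ_y = 270.0 MPa, ρ = 1860 kg/m³
  sample L: M = 145 kN·m/kg
  sample C: M = 82.9 kN·m/kg
  sample R: M = 82.6 kN·m/kg
  sample F: M = 58.2 kN·m/kg
  sample Z: M = 34.0 kN·m/kg
  sample A: M = 20.3 kN·m/kg
The maximum is for sample L.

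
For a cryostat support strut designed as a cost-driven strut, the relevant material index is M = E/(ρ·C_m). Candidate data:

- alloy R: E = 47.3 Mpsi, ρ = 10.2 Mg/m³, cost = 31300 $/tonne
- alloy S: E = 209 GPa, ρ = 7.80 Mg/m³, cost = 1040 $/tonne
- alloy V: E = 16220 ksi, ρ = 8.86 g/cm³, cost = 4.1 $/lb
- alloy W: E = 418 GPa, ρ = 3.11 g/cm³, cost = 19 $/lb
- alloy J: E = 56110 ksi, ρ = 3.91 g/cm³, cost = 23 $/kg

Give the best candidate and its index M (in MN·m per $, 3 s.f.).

alloy S, M = 25.8 MN·m per $

In SI units:
  alloy R: E = 326.1 GPa, ρ = 10200 kg/m³, cost = 31.30 $/kg
  alloy S: E = 209.0 GPa, ρ = 7800 kg/m³, cost = 1.040 $/kg
  alloy V: E = 111.8 GPa, ρ = 8860 kg/m³, cost = 9.039 $/kg
  alloy W: E = 418.0 GPa, ρ = 3110 kg/m³, cost = 41.89 $/kg
  alloy J: E = 386.9 GPa, ρ = 3910 kg/m³, cost = 23.00 $/kg
  alloy S: M = 25.8 MN·m per $
  alloy J: M = 4.30 MN·m per $
  alloy W: M = 3.21 MN·m per $
  alloy V: M = 1.40 MN·m per $
  alloy R: M = 1.02 MN·m per $
The maximum is for alloy S.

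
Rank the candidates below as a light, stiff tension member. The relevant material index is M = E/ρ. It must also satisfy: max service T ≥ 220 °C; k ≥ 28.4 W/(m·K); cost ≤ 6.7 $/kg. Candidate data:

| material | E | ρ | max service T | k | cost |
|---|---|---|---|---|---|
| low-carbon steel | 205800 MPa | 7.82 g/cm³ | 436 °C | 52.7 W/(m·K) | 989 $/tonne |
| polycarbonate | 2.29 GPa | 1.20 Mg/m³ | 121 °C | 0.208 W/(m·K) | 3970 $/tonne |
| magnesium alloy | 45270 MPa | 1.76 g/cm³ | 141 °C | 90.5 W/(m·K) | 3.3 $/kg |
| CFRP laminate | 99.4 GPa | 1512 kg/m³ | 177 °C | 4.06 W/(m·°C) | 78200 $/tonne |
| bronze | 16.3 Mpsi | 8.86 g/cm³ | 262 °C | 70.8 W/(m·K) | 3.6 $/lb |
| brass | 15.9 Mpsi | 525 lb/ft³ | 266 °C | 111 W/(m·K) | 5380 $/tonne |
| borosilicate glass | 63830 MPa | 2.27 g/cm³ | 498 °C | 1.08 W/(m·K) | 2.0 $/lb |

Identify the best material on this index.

Screen on constraints: max service T ≥ 220 °C; k ≥ 28.4 W/(m·K); cost ≤ 6.7 $/kg. Survivors: low-carbon steel, brass.
After converting to SI:
  low-carbon steel: E = 205.8 GPa, ρ = 7820 kg/m³
  brass: E = 109.6 GPa, ρ = 8410 kg/m³
  low-carbon steel: M = 26.3 MN·m/kg
  brass: M = 13.0 MN·m/kg
Low-carbon steel has the largest M.

low-carbon steel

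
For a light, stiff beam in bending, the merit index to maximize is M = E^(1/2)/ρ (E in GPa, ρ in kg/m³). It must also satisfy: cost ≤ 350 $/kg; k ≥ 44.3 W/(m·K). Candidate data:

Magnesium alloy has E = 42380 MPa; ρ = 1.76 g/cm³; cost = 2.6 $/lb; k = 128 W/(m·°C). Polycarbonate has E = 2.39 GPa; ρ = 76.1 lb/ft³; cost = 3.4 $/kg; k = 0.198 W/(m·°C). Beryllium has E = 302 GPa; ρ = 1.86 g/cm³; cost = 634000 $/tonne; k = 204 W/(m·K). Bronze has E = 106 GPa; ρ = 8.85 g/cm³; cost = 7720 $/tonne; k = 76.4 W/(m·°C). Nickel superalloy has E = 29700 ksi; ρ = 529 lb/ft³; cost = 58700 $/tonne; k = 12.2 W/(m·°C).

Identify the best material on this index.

Screen on constraints: cost ≤ 350 $/kg; k ≥ 44.3 W/(m·K). Survivors: magnesium alloy, bronze.
After converting to SI:
  magnesium alloy: E = 42.38 GPa, ρ = 1760 kg/m³
  bronze: E = 106.0 GPa, ρ = 8850 kg/m³
  magnesium alloy: M = 3.70×10⁻³
  bronze: M = 1.16×10⁻³
The maximum is for magnesium alloy.

magnesium alloy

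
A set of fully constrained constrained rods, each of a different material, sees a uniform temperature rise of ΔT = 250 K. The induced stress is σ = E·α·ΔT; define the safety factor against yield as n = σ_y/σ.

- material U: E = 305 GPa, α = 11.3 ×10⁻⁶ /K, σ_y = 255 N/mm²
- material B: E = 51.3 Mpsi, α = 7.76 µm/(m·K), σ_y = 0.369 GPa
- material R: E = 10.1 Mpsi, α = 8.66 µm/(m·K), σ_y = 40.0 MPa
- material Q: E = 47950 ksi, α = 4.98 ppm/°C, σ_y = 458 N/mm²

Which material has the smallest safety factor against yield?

material R

In consistent units (E in GPa, α in ×10⁻⁶/K, σ_y in MPa):
  material U: E = 305.0, α = 11.3, σ_y = 255.0 → σ = 862 MPa, n = 0.296
  material B: E = 353.7, α = 7.76, σ_y = 369.0 → σ = 686 MPa, n = 0.538
  material R: E = 69.64, α = 8.66, σ_y = 40.00 → σ = 151 MPa, n = 0.265
  material Q: E = 330.6, α = 4.98, σ_y = 458.0 → σ = 412 MPa, n = 1.11
Smallest n: material R with n = 0.265.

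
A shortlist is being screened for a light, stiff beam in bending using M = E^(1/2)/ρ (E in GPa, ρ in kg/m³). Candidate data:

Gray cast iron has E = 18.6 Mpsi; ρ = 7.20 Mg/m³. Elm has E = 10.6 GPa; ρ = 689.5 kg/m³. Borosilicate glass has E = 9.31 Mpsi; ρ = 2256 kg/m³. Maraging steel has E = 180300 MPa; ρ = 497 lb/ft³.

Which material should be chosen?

elm

Putting every candidate on a common basis:
  gray cast iron: E = 128.2 GPa, ρ = 7200 kg/m³
  elm: E = 10.60 GPa, ρ = 689.5 kg/m³
  borosilicate glass: E = 64.19 GPa, ρ = 2256 kg/m³
  maraging steel: E = 180.3 GPa, ρ = 7961 kg/m³
  elm: M = 4.72×10⁻³
  borosilicate glass: M = 3.55×10⁻³
  maraging steel: M = 1.69×10⁻³
  gray cast iron: M = 1.57×10⁻³
Highest index: elm.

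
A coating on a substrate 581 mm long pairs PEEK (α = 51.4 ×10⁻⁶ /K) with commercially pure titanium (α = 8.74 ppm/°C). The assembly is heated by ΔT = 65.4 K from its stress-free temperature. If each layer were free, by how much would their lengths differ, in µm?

Δα = |51.4 − 8.74|×10⁻⁶/K = 42.7×10⁻⁶/K.
ΔL_mismatch = Δα·L·ΔT = 42.7×10⁻⁶ × 581.0 mm × 65.4 K = 1620 µm.

1620 µm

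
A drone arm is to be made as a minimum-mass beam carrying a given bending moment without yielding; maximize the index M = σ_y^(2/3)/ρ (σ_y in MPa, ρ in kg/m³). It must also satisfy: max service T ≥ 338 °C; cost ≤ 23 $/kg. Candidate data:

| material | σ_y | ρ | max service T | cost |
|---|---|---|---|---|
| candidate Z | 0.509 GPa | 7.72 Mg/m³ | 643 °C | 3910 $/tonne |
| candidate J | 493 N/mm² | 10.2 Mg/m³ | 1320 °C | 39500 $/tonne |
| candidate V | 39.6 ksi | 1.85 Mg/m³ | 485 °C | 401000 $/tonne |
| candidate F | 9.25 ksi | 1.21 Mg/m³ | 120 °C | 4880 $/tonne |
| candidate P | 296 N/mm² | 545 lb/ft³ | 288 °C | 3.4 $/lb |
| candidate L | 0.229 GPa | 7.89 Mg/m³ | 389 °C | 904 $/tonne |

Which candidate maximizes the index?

Screen on constraints: max service T ≥ 338 °C; cost ≤ 23 $/kg. Survivors: candidate Z, candidate L.
Convert each candidate to consistent units, then evaluate M:
  candidate Z: σ_y = 509.0 MPa, ρ = 7720 kg/m³
  candidate L: σ_y = 229.0 MPa, ρ = 7890 kg/m³
  candidate Z: M = 8.26×10⁻³
  candidate L: M = 4.74×10⁻³
Candidate Z has the largest M.

candidate Z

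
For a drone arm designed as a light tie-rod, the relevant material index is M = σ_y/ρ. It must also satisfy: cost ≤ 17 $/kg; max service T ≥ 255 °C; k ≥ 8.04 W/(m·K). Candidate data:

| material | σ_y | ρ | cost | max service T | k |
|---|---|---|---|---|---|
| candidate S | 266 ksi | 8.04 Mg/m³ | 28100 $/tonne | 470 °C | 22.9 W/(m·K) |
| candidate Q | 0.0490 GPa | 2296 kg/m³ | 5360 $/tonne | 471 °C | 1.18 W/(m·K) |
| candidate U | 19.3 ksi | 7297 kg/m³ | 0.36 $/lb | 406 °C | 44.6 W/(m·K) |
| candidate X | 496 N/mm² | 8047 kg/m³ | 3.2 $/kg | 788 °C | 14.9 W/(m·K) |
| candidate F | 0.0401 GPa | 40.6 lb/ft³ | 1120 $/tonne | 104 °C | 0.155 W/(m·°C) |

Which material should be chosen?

candidate X

Screen on constraints: cost ≤ 17 $/kg; max service T ≥ 255 °C; k ≥ 8.04 W/(m·K). Survivors: candidate U, candidate X.
Convert each candidate to consistent units, then evaluate M:
  candidate U: σ_y = 133.1 MPa, ρ = 7297 kg/m³
  candidate X: σ_y = 496.0 MPa, ρ = 8047 kg/m³
  candidate X: M = 61.6 kN·m/kg
  candidate U: M = 18.2 kN·m/kg
Highest index: candidate X.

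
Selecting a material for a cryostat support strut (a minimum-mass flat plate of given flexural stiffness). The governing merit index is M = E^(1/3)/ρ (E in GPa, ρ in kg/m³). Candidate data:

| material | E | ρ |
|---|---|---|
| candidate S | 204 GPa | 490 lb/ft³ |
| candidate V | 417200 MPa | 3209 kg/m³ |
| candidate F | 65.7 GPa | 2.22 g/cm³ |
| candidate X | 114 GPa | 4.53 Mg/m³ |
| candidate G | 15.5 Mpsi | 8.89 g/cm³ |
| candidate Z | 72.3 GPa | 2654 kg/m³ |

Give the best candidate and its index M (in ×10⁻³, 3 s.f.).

Normalizing units and computing the index:
  candidate S: E = 204.0 GPa, ρ = 7849 kg/m³
  candidate V: E = 417.2 GPa, ρ = 3209 kg/m³
  candidate F: E = 65.70 GPa, ρ = 2220 kg/m³
  candidate X: E = 114.0 GPa, ρ = 4530 kg/m³
  candidate G: E = 106.9 GPa, ρ = 8890 kg/m³
  candidate Z: E = 72.30 GPa, ρ = 2654 kg/m³
  candidate V: M = 2.33×10⁻³
  candidate F: M = 1.82×10⁻³
  candidate Z: M = 1.57×10⁻³
  candidate X: M = 1.07×10⁻³
  candidate S: M = 0.750×10⁻³
  candidate G: M = 0.534×10⁻³
The maximum is for candidate V.

candidate V, M = 2.33×10⁻³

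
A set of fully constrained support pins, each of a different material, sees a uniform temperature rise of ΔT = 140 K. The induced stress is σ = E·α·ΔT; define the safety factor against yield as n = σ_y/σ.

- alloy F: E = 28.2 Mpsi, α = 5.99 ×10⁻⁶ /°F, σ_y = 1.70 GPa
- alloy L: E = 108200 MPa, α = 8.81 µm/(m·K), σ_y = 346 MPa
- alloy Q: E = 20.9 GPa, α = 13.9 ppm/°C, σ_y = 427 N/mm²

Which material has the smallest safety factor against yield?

alloy L

In consistent units (E in GPa, α in ×10⁻⁶/K, σ_y in MPa):
  alloy F: E = 194.4, α = 10.8, σ_y = 1700 → σ = 293 MPa, n = 5.79
  alloy L: E = 108.2, α = 8.81, σ_y = 346.0 → σ = 133 MPa, n = 2.59
  alloy Q: E = 20.90, α = 13.9, σ_y = 427.0 → σ = 40.7 MPa, n = 10.5
Smallest n: alloy L with n = 2.59.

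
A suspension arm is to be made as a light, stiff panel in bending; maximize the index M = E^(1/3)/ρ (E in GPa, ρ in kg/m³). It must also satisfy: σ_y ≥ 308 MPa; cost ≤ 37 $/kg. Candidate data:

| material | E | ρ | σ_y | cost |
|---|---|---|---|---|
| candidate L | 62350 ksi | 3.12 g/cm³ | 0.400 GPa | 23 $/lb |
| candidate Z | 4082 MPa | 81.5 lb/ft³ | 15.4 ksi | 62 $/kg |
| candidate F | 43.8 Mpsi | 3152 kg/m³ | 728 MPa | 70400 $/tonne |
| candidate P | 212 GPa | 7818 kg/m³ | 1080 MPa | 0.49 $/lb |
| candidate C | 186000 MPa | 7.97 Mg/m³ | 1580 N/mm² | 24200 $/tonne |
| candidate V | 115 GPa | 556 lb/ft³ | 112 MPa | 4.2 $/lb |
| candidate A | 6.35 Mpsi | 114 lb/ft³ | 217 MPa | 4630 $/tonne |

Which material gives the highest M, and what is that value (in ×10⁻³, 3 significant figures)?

candidate P, M = 0.763×10⁻³

Screen on constraints: σ_y ≥ 308 MPa; cost ≤ 37 $/kg. Survivors: candidate P, candidate C.
Normalizing units and computing the index:
  candidate P: E = 212.0 GPa, ρ = 7818 kg/m³
  candidate C: E = 186.0 GPa, ρ = 7970 kg/m³
  candidate P: M = 0.763×10⁻³
  candidate C: M = 0.716×10⁻³
Candidate P ranks first.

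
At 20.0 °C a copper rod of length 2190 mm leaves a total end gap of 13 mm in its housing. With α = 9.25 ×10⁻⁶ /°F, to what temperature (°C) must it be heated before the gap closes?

377 °C

α = 9.25×10⁻⁶/°F × 9/5 = 16.6×10⁻⁶/K.
α·L₀·ΔT = 13.0 mm ⇒ ΔT = 13.0 / (16.6×10⁻⁶ × 2190.0) = 356.5 K.
T = 20.0 + 356.5 = 376.5 °C.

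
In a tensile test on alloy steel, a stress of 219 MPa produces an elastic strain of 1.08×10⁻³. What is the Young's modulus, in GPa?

203 GPa

E = σ/ε = 219 MPa / 1.08×10⁻³ = 202800 MPa = 203 GPa.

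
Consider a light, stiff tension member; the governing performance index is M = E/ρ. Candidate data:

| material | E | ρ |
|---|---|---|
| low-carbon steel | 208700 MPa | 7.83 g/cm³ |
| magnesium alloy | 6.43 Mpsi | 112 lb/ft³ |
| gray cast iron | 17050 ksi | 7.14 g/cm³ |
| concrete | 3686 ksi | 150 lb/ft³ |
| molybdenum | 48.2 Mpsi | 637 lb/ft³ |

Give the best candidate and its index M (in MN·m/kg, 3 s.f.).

Convert each candidate to consistent units, then evaluate M:
  low-carbon steel: E = 208.7 GPa, ρ = 7830 kg/m³
  magnesium alloy: E = 44.33 GPa, ρ = 1794 kg/m³
  gray cast iron: E = 117.6 GPa, ρ = 7140 kg/m³
  concrete: E = 25.41 GPa, ρ = 2403 kg/m³
  molybdenum: E = 332.3 GPa, ρ = 10200 kg/m³
  molybdenum: M = 32.6 MN·m/kg
  low-carbon steel: M = 26.7 MN·m/kg
  magnesium alloy: M = 24.7 MN·m/kg
  gray cast iron: M = 16.5 MN·m/kg
  concrete: M = 10.6 MN·m/kg
Molybdenum ranks first.

molybdenum, M = 32.6 MN·m/kg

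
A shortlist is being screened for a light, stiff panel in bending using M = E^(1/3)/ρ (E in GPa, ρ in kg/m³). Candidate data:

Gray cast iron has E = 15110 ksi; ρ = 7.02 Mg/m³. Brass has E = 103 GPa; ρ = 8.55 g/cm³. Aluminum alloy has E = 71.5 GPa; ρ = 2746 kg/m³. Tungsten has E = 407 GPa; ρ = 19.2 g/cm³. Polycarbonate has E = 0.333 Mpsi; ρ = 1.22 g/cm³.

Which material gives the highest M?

After converting to SI:
  gray cast iron: E = 104.2 GPa, ρ = 7020 kg/m³
  brass: E = 103.0 GPa, ρ = 8550 kg/m³
  aluminum alloy: E = 71.50 GPa, ρ = 2746 kg/m³
  tungsten: E = 407.0 GPa, ρ = 19200 kg/m³
  polycarbonate: E = 2.296 GPa, ρ = 1220 kg/m³
  aluminum alloy: M = 1.51×10⁻³
  polycarbonate: M = 1.08×10⁻³
  gray cast iron: M = 0.670×10⁻³
  brass: M = 0.548×10⁻³
  tungsten: M = 0.386×10⁻³
The maximum is for aluminum alloy.

aluminum alloy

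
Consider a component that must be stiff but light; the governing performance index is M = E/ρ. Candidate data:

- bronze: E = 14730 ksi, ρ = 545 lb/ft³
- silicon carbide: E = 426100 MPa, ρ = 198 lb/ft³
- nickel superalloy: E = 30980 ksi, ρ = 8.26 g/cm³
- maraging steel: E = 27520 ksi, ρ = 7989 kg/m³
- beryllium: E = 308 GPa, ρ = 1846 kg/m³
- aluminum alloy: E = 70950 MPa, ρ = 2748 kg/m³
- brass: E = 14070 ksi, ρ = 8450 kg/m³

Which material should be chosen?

beryllium

Putting every candidate on a common basis:
  bronze: E = 101.6 GPa, ρ = 8730 kg/m³
  silicon carbide: E = 426.1 GPa, ρ = 3172 kg/m³
  nickel superalloy: E = 213.6 GPa, ρ = 8260 kg/m³
  maraging steel: E = 189.7 GPa, ρ = 7989 kg/m³
  beryllium: E = 308.0 GPa, ρ = 1846 kg/m³
  aluminum alloy: E = 70.95 GPa, ρ = 2748 kg/m³
  brass: E = 97.01 GPa, ρ = 8450 kg/m³
  beryllium: M = 167 MN·m/kg
  silicon carbide: M = 134 MN·m/kg
  nickel superalloy: M = 25.9 MN·m/kg
  aluminum alloy: M = 25.8 MN·m/kg
  maraging steel: M = 23.8 MN·m/kg
  bronze: M = 11.6 MN·m/kg
  brass: M = 11.5 MN·m/kg
Beryllium has the largest M.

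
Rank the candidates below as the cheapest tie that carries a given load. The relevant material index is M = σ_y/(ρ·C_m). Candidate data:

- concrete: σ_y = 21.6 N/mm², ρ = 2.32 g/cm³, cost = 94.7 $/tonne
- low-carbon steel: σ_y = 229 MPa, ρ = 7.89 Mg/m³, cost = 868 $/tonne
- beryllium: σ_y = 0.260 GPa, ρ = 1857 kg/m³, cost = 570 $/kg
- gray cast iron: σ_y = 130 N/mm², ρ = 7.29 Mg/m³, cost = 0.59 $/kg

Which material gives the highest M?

concrete

Convert each candidate to consistent units, then evaluate M:
  concrete: σ_y = 21.60 MPa, ρ = 2320 kg/m³, cost = 0.09470 $/kg
  low-carbon steel: σ_y = 229.0 MPa, ρ = 7890 kg/m³, cost = 0.8680 $/kg
  beryllium: σ_y = 260.0 MPa, ρ = 1857 kg/m³, cost = 570.0 $/kg
  gray cast iron: σ_y = 130.0 MPa, ρ = 7290 kg/m³, cost = 0.5900 $/kg
  concrete: M = 98.3 kN·m per $
  low-carbon steel: M = 33.4 kN·m per $
  gray cast iron: M = 30.2 kN·m per $
  beryllium: M = 0.246 kN·m per $
The maximum is for concrete.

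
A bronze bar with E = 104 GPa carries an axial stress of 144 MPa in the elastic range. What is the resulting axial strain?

1.38×10⁻³

ε = σ/E = 144 / 104000 = 1.38×10⁻³.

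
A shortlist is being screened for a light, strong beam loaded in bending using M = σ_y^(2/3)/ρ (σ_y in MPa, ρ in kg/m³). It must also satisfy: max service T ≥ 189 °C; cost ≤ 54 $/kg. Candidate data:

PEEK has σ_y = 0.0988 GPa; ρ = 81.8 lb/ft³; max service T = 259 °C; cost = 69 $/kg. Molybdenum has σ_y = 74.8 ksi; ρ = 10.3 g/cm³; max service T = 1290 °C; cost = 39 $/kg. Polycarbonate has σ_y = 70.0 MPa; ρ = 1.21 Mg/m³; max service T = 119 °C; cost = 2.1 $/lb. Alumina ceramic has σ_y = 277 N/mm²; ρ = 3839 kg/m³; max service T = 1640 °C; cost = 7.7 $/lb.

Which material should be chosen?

alumina ceramic

Screen on constraints: max service T ≥ 189 °C; cost ≤ 54 $/kg. Survivors: molybdenum, alumina ceramic.
Normalizing units and computing the index:
  molybdenum: σ_y = 515.7 MPa, ρ = 10300 kg/m³
  alumina ceramic: σ_y = 277.0 MPa, ρ = 3839 kg/m³
  alumina ceramic: M = 11.1×10⁻³
  molybdenum: M = 6.24×10⁻³
Alumina ceramic ranks first.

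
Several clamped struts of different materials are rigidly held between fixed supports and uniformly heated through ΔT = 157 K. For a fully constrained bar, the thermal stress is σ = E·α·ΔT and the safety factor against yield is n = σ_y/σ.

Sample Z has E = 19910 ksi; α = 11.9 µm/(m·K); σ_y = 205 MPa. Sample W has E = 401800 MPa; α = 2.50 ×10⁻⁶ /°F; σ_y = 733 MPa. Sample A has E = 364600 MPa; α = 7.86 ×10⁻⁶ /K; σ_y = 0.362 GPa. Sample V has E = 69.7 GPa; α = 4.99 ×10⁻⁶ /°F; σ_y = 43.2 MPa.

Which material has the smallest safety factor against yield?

sample V

With everything in SI (GPa, ×10⁻⁶/K, MPa):
  sample Z: E = 137.3, α = 11.9, σ_y = 205.0 → σ = 256 MPa, n = 0.799
  sample W: E = 401.8, α = 4.50, σ_y = 733.0 → σ = 284 MPa, n = 2.58
  sample A: E = 364.6, α = 7.86, σ_y = 362.0 → σ = 450 MPa, n = 0.805
  sample V: E = 69.70, α = 8.98, σ_y = 43.20 → σ = 98.3 MPa, n = 0.440
Smallest n: sample V with n = 0.440.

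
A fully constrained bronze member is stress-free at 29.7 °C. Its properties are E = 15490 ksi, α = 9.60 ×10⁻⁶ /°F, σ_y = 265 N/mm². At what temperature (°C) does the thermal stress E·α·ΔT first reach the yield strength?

E = 15490 ksi = 106.8 GPa.
α = 9.60×10⁻⁶/°F × 9/5 = 17.3×10⁻⁶/K.
σ_y = 265 N/mm² = 265.0 MPa.
E·α·ΔT = 265.0 MPa ⇒ ΔT = 265.0 / (106.8×10³ × 17.3×10⁻⁶) = 143.6 K.
T = 29.7 + 143.6 = 173.3 °C.

173 °C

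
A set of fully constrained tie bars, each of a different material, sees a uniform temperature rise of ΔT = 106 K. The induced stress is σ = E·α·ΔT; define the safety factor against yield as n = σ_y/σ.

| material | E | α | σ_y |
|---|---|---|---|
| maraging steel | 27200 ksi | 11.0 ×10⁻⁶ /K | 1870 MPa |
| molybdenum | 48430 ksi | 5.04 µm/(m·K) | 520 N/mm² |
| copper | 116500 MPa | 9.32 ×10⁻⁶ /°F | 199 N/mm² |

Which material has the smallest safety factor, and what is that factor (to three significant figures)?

copper, n = 0.961

Per material, after unit conversion:
  maraging steel: E = 187.5, α = 11.0, σ_y = 1870 → σ = 219 MPa, n = 8.55
  molybdenum: E = 333.9, α = 5.04, σ_y = 520.0 → σ = 178 MPa, n = 2.91
  copper: E = 116.5, α = 16.8, σ_y = 199.0 → σ = 207 MPa, n = 0.961
The minimum is copper at n = 0.961.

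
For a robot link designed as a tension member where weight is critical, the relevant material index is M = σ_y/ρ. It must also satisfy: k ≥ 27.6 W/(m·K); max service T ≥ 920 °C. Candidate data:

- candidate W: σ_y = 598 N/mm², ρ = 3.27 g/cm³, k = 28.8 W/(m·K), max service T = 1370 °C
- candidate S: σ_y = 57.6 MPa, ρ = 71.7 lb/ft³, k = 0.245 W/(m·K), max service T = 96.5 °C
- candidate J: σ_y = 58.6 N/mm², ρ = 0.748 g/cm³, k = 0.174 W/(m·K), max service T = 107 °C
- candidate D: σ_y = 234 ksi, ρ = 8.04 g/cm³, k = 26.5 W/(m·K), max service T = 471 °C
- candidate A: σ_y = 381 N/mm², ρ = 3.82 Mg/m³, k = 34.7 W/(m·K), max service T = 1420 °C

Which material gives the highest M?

Screen on constraints: k ≥ 27.6 W/(m·K); max service T ≥ 920 °C. Survivors: candidate W, candidate A.
In SI units:
  candidate W: σ_y = 598.0 MPa, ρ = 3270 kg/m³
  candidate A: σ_y = 381.0 MPa, ρ = 3820 kg/m³
  candidate W: M = 183 kN·m/kg
  candidate A: M = 99.7 kN·m/kg
Highest index: candidate W.

candidate W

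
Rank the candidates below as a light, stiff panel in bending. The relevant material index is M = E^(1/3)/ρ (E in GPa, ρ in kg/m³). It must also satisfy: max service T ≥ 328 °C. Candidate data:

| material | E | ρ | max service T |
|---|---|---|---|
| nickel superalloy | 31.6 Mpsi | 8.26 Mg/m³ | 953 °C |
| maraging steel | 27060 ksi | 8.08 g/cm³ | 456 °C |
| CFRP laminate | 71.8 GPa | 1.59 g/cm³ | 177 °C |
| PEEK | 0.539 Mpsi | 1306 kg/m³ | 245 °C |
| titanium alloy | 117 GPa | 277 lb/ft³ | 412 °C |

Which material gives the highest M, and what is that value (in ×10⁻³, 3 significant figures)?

titanium alloy, M = 1.10×10⁻³

Screen on constraints: max service T ≥ 328 °C. Survivors: nickel superalloy, maraging steel, titanium alloy.
Putting every candidate on a common basis:
  nickel superalloy: E = 217.9 GPa, ρ = 8260 kg/m³
  maraging steel: E = 186.6 GPa, ρ = 8080 kg/m³
  titanium alloy: E = 117.0 GPa, ρ = 4437 kg/m³
  titanium alloy: M = 1.10×10⁻³
  nickel superalloy: M = 0.728×10⁻³
  maraging steel: M = 0.707×10⁻³
The maximum is for titanium alloy.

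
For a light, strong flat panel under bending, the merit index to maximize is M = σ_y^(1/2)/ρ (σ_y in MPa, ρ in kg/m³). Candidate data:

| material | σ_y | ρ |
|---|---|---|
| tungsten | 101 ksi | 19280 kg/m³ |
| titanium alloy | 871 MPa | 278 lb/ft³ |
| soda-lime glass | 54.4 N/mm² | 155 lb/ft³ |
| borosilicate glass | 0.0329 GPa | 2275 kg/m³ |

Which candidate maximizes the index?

titanium alloy

Putting every candidate on a common basis:
  tungsten: σ_y = 696.4 MPa, ρ = 19280 kg/m³
  titanium alloy: σ_y = 871.0 MPa, ρ = 4453 kg/m³
  soda-lime glass: σ_y = 54.40 MPa, ρ = 2483 kg/m³
  borosilicate glass: σ_y = 32.90 MPa, ρ = 2275 kg/m³
  titanium alloy: M = 6.63×10⁻³
  soda-lime glass: M = 2.97×10⁻³
  borosilicate glass: M = 2.52×10⁻³
  tungsten: M = 1.37×10⁻³
Highest index: titanium alloy.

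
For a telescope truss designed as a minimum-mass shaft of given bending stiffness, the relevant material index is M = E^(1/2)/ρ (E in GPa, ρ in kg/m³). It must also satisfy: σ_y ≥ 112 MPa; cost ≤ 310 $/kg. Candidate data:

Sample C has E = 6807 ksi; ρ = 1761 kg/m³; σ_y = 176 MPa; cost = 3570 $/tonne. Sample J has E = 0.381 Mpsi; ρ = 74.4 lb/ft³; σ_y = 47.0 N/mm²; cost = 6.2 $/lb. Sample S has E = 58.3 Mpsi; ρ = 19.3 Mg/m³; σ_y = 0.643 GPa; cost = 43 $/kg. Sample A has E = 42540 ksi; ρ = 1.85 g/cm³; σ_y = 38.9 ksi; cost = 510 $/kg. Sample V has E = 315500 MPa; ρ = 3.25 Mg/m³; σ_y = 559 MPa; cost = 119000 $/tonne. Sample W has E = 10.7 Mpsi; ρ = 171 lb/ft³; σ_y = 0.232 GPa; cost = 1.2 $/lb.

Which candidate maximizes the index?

sample V

Screen on constraints: σ_y ≥ 112 MPa; cost ≤ 310 $/kg. Survivors: sample C, sample S, sample V, sample W.
Putting every candidate on a common basis:
  sample C: E = 46.93 GPa, ρ = 1761 kg/m³
  sample S: E = 402.0 GPa, ρ = 19300 kg/m³
  sample V: E = 315.5 GPa, ρ = 3250 kg/m³
  sample W: E = 73.77 GPa, ρ = 2739 kg/m³
  sample V: M = 5.47×10⁻³
  sample C: M = 3.89×10⁻³
  sample W: M = 3.14×10⁻³
  sample S: M = 1.04×10⁻³
The maximum is for sample V.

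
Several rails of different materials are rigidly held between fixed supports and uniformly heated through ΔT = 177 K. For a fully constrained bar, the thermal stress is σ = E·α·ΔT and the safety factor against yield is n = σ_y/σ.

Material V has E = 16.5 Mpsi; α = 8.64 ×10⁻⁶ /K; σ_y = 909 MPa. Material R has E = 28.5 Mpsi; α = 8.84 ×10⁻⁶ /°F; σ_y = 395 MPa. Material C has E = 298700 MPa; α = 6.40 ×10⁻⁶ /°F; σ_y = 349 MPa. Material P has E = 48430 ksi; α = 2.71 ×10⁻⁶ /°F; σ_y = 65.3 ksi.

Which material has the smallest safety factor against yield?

material C

In consistent units (E in GPa, α in ×10⁻⁶/K, σ_y in MPa):
  material V: E = 113.8, α = 8.64, σ_y = 909.0 → σ = 174 MPa, n = 5.22
  material R: E = 196.5, α = 15.9, σ_y = 395.0 → σ = 553 MPa, n = 0.714
  material C: E = 298.7, α = 11.5, σ_y = 349.0 → σ = 609 MPa, n = 0.573
  material P: E = 333.9, α = 4.88, σ_y = 450.2 → σ = 288 MPa, n = 1.56
Material C has the lowest safety factor, n = 0.573.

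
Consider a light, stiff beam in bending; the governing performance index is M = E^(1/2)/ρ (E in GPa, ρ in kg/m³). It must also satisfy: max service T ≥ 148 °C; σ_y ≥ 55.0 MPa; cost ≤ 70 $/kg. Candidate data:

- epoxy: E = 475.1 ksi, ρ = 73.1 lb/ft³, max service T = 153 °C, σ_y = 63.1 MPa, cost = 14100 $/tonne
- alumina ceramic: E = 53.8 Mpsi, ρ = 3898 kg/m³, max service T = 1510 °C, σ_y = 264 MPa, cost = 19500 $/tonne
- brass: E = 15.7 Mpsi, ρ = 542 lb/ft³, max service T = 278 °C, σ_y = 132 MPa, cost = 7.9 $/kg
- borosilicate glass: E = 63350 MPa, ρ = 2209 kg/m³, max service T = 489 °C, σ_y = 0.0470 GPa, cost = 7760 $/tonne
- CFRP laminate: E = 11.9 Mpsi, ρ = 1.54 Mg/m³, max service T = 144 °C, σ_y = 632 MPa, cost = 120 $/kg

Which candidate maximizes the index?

Screen on constraints: max service T ≥ 148 °C; σ_y ≥ 55.0 MPa; cost ≤ 70 $/kg. Survivors: epoxy, alumina ceramic, brass.
Putting every candidate on a common basis:
  epoxy: E = 3.276 GPa, ρ = 1171 kg/m³
  alumina ceramic: E = 370.9 GPa, ρ = 3898 kg/m³
  brass: E = 108.2 GPa, ρ = 8682 kg/m³
  alumina ceramic: M = 4.94×10⁻³
  epoxy: M = 1.55×10⁻³
  brass: M = 1.20×10⁻³
The maximum is for alumina ceramic.

alumina ceramic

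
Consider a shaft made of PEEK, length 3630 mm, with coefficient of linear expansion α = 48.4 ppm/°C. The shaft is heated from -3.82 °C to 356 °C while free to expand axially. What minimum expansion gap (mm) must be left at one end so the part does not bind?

63.2 mm

ΔT = 356 − (-3.82) = 359.8 K.
ΔL = α·L₀·ΔT = 48.4×10⁻⁶ × 3630 mm × 359.8 K = 63.2 mm.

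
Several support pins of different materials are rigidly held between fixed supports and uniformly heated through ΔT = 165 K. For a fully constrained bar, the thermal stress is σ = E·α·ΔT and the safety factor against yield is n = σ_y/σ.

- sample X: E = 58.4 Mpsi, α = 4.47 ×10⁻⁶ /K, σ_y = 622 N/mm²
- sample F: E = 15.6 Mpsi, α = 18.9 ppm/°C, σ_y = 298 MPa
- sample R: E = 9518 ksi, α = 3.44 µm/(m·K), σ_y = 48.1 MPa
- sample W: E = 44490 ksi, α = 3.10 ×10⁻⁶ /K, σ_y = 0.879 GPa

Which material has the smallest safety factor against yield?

sample F

Per material, after unit conversion:
  sample X: E = 402.7, α = 4.47, σ_y = 622.0 → σ = 297 MPa, n = 2.09
  sample F: E = 107.6, α = 18.9, σ_y = 298.0 → σ = 335 MPa, n = 0.888
  sample R: E = 65.62, α = 3.44, σ_y = 48.10 → σ = 37.2 MPa, n = 1.29
  sample W: E = 306.7, α = 3.10, σ_y = 879.0 → σ = 157 MPa, n = 5.60
The minimum is sample F at n = 0.888.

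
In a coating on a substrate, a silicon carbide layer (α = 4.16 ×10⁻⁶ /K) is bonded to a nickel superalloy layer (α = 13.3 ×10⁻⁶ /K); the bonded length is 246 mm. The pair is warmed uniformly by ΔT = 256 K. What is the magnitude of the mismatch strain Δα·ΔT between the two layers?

Δα = |4.16 − 13.3|×10⁻⁶/K = 9.14×10⁻⁶/K.
Mismatch strain = Δα·ΔT = 9.14×10⁻⁶ × 256.0 = 2.34×10⁻³.

2.34×10⁻³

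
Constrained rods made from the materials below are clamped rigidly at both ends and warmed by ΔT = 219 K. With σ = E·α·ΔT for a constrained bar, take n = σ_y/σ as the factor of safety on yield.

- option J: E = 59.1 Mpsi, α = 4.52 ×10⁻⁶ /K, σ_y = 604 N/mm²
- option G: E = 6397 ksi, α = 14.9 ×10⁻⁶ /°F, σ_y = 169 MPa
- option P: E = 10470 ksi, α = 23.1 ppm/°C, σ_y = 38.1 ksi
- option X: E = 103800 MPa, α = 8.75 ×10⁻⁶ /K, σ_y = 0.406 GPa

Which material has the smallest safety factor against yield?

option G

Converting E to GPa, α to ×10⁻⁶/K, σ_y to MPa, then σ and n for each:
  option J: E = 407.5, α = 4.52, σ_y = 604.0 → σ = 403 MPa, n = 1.50
  option G: E = 44.11, α = 26.8, σ_y = 169.0 → σ = 259 MPa, n = 0.652
  option P: E = 72.19, α = 23.1, σ_y = 262.7 → σ = 365 MPa, n = 0.719
  option X: E = 103.8, α = 8.75, σ_y = 406.0 → σ = 199 MPa, n = 2.04
Option G has the lowest safety factor, n = 0.652.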